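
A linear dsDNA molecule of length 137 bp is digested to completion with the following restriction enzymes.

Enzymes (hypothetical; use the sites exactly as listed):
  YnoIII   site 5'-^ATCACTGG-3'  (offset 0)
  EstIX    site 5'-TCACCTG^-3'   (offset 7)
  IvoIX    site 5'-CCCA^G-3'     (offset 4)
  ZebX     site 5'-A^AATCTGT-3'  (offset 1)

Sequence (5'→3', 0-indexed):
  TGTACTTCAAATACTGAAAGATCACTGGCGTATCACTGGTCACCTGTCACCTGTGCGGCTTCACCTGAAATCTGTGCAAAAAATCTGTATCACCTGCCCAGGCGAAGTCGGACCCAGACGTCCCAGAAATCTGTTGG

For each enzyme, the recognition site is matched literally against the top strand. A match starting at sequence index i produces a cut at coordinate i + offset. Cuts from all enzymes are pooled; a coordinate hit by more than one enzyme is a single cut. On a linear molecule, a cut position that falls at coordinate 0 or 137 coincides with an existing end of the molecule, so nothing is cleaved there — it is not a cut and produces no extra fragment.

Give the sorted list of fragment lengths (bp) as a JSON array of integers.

[1,2,4,7,9,10,11,13,14,15,15,16,20]

Scan for sites:
  YnoIII (ATCACTGG, off=0): starts [20, 31] → cuts [20, 31]
  EstIX (TCACCTG, off=7): starts [39, 46, 60, 89] → cuts [46, 53, 67, 96]
  IvoIX (CCCAG, off=4): starts [96, 112, 121] → cuts [100, 116, 125]
  ZebX (AAATCTGT, off=1): starts [67, 80, 126] → cuts [68, 81, 127]

Pooled cuts: [20, 31, 46, 53, 67, 68, 81, 96, 100, 116, 125, 127]

Fragment lengths:
  [0,20): 20 bp
  [20,31): 11 bp
  [31,46): 15 bp
  [46,53): 7 bp
  [53,67): 14 bp
  [67,68): 1 bp
  [68,81): 13 bp
  [81,96): 15 bp
  [96,100): 4 bp
  [100,116): 16 bp
  [116,125): 9 bp
  [125,127): 2 bp
  [127,137): 10 bp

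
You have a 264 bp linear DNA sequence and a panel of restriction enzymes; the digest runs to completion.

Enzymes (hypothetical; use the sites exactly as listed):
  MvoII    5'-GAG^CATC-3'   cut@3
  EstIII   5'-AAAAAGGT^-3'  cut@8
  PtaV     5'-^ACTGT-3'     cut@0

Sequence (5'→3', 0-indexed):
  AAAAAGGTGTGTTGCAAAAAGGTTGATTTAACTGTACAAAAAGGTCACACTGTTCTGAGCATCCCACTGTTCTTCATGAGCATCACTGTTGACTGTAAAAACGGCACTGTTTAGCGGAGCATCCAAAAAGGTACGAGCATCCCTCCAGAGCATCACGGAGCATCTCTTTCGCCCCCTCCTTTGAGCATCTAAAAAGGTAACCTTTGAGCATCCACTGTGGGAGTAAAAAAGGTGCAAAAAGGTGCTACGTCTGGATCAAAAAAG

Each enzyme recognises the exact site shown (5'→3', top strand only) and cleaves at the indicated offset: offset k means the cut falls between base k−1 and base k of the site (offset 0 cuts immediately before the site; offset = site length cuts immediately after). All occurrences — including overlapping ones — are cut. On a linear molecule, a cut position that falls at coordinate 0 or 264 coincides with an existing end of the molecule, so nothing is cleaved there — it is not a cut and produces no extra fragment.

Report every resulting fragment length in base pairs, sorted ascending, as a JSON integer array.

Scan for sites:
  MvoII GAGCATC/3: at [56, 77, 116, 134, 147, 157, 182, 205] ⇒ [59, 80, 119, 137, 150, 160, 185, 208]
  EstIII AAAAAGGT/8: at [0, 15, 37, 124, 190, 225, 235] ⇒ [8, 23, 45, 132, 198, 233, 243]
  PtaV ACTGT/0: at [30, 48, 65, 84, 91, 105, 213] ⇒ [30, 48, 65, 84, 91, 105, 213]

Pooled cuts: [8, 23, 30, 45, 48, 59, 65, 80, 84, 91, 105, 119, 132, 137, 150, 160, 185, 198, 208, 213, 233, 243]

Fragments:
  [0,8): 8 bp
  [8,23): 15 bp
  [23,30): 7 bp
  [30,45): 15 bp
  [45,48): 3 bp
  [48,59): 11 bp
  [59,65): 6 bp
  [65,80): 15 bp
  [80,84): 4 bp
  [84,91): 7 bp
  [91,105): 14 bp
  [105,119): 14 bp
  [119,132): 13 bp
  [132,137): 5 bp
  [137,150): 13 bp
  [150,160): 10 bp
  [160,185): 25 bp
  [185,198): 13 bp
  [198,208): 10 bp
  [208,213): 5 bp
  [213,233): 20 bp
  [233,243): 10 bp
  [243,264): 21 bp

[3,4,5,5,6,7,7,8,10,10,10,11,13,13,13,14,14,15,15,15,20,21,25]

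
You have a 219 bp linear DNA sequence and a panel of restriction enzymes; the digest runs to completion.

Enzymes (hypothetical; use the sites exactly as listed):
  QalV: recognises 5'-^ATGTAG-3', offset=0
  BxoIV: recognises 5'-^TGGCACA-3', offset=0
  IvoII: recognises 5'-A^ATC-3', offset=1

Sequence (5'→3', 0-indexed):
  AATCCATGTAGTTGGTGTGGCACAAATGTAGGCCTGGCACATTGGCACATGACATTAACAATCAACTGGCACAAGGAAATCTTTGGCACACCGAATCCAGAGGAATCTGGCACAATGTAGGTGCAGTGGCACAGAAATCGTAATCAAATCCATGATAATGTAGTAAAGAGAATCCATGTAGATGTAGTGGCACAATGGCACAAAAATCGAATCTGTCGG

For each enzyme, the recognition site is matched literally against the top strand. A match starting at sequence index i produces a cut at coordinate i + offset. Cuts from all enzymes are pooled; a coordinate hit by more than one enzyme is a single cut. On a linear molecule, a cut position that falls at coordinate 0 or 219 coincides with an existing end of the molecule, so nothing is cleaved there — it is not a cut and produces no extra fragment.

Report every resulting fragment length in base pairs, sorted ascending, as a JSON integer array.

[1,3,4,4,5,5,5,6,6,6,6,7,8,8,8,9,9,10,10,10,10,11,12,12,12,14,18]

Site scan:
  QalV (ATGTAG, off=0): starts [5, 25, 114, 157, 175, 181] → cuts [5, 25, 114, 157, 175, 181]
  BxoIV (TGGCACA, off=0): starts [17, 34, 42, 66, 83, 107, 126, 187, 195] → cuts [17, 34, 42, 66, 83, 107, 126, 187, 195]
  IvoII (AATC, off=1): starts [0, 59, 77, 93, 103, 135, 141, 146, 170, 204, 209] → cuts [1, 60, 78, 94, 104, 136, 142, 147, 171, 205, 210]

All cut coordinates (distinct, sorted): [1, 5, 17, 25, 34, 42, 60, 66, 78, 83, 94, 104, 107, 114, 126, 136, 142, 147, 157, 171, 175, 181, 187, 195, 205, 210]

Fragments:
  [0,1): 1 bp
  [1,5): 4 bp
  [5,17): 12 bp
  [17,25): 8 bp
  [25,34): 9 bp
  [34,42): 8 bp
  [42,60): 18 bp
  [60,66): 6 bp
  [66,78): 12 bp
  [78,83): 5 bp
  [83,94): 11 bp
  [94,104): 10 bp
  [104,107): 3 bp
  [107,114): 7 bp
  [114,126): 12 bp
  [126,136): 10 bp
  [136,142): 6 bp
  [142,147): 5 bp
  [147,157): 10 bp
  [157,171): 14 bp
  [171,175): 4 bp
  [175,181): 6 bp
  [181,187): 6 bp
  [187,195): 8 bp
  [195,205): 10 bp
  [205,210): 5 bp
  [210,219): 9 bp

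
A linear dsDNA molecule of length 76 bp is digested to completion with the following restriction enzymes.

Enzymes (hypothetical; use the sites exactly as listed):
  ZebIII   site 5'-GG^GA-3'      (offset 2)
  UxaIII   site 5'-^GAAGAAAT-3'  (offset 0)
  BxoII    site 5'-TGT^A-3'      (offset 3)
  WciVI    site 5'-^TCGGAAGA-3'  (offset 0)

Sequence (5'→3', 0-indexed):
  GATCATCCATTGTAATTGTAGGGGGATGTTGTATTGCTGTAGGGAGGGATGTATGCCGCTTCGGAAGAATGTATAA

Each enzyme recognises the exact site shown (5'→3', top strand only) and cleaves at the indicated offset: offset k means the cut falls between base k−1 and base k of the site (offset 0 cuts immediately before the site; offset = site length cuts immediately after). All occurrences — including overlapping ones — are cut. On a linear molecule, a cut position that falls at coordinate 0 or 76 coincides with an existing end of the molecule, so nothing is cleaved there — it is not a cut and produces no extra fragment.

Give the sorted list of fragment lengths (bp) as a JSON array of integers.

Per-enzyme occurrences:
  ZebIII GGGA/2: at [22, 41, 45] ⇒ [24, 43, 47]
  UxaIII (GAAGAAAT, off=0): no sites
  BxoII TGTA/3: at [10, 16, 29, 37, 49, 69] ⇒ [13, 19, 32, 40, 52, 72]
  WciVI TCGGAAGA/0: at [60] ⇒ [60]

Pooled cuts: [13, 19, 24, 32, 40, 43, 47, 52, 60, 72]

Fragment lengths:
  [0,13): 13 bp
  [13,19): 6 bp
  [19,24): 5 bp
  [24,32): 8 bp
  [32,40): 8 bp
  [40,43): 3 bp
  [43,47): 4 bp
  [47,52): 5 bp
  [52,60): 8 bp
  [60,72): 12 bp
  [72,76): 4 bp

[3,4,4,5,5,6,8,8,8,12,13]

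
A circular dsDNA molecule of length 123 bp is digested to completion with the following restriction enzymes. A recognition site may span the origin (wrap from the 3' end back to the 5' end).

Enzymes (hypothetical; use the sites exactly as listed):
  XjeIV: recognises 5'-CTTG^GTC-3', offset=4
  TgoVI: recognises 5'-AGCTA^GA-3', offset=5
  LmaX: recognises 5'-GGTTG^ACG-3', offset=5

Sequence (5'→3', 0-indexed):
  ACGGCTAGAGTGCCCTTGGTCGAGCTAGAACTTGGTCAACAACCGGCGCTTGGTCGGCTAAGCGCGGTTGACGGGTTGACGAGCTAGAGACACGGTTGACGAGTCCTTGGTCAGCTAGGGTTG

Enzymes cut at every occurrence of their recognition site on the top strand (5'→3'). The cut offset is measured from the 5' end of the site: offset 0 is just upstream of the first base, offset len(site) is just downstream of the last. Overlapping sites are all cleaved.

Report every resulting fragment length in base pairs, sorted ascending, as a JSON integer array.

[7,8,8,9,11,12,14,18,18,18]

Per-enzyme occurrences:
  XjeIV CTTGGTC/4: at [14, 30, 48, 105] ⇒ [18, 34, 52, 109]
  TgoVI AGCTAGA/5: at [22, 81] ⇒ [27, 86]
  LmaX GGTTGACG/5: at [65, 73, 93, 118] ⇒ [0, 70, 78, 98]

All cut coordinates (distinct, sorted): [0, 18, 27, 34, 52, 70, 78, 86, 98, 109]

Fragment lengths:
  0→18: 18 bp
  18→27: 9 bp
  27→34: 7 bp
  34→52: 18 bp
  52→70: 18 bp
  70→78: 8 bp
  78→86: 8 bp
  86→98: 12 bp
  98→109: 11 bp
  109→0 (wrap): 123-109+0 = 14 bp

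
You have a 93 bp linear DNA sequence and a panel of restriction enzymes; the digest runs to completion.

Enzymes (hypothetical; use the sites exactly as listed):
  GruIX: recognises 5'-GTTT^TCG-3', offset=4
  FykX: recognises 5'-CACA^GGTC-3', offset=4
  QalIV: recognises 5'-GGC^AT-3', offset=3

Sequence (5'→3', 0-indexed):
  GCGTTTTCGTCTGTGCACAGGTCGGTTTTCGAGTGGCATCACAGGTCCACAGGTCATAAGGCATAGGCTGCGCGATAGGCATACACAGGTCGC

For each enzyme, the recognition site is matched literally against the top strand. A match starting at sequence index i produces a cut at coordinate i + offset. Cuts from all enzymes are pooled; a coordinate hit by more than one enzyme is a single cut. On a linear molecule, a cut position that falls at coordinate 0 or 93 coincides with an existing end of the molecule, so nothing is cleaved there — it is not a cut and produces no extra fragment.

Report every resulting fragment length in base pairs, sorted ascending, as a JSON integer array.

[6,6,6,7,8,9,9,11,13,18]

Site scan:
  GruIX (GTTTTCG, off=4): starts [2, 24] → cuts [6, 28]
  FykX (CACAGGTC, off=4): starts [15, 39, 47, 83] → cuts [19, 43, 51, 87]
  QalIV (GGCAT, off=3): starts [34, 59, 77] → cuts [37, 62, 80]

Pooled cuts: [6, 19, 28, 37, 43, 51, 62, 80, 87]

Fragment lengths:
  [0,6): 6 bp
  [6,19): 13 bp
  [19,28): 9 bp
  [28,37): 9 bp
  [37,43): 6 bp
  [43,51): 8 bp
  [51,62): 11 bp
  [62,80): 18 bp
  [80,87): 7 bp
  [87,93): 6 bp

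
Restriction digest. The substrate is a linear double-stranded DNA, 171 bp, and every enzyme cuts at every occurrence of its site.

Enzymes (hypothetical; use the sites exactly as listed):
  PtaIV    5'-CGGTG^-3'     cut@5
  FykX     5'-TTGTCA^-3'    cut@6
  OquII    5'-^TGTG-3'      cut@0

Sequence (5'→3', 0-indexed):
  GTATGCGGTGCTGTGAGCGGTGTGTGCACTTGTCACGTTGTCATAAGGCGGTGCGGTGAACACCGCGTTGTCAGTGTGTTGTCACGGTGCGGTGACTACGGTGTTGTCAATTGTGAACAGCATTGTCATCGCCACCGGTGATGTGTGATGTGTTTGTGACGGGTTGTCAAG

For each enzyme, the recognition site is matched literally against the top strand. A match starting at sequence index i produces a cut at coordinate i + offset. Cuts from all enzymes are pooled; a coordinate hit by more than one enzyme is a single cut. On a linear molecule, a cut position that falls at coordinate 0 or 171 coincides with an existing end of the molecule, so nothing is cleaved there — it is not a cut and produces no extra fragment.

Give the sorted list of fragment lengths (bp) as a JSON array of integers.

[1,1,1,2,2,2,2,5,5,5,5,6,6,8,9,9,10,10,10,12,13,15,15,17]

Scan for sites:
  PtaIV (CGGTG, off=5): starts [5, 17, 48, 53, 84, 89, 98, 135] → cuts [10, 22, 53, 58, 89, 94, 103, 140]
  FykX (TTGTCA, off=6): starts [29, 37, 67, 78, 103, 122, 163] → cuts [35, 43, 73, 84, 109, 128, 169]
  OquII (TGTG, off=0): starts [11, 20, 22, 74, 111, 141, 143, 148, 154] → cuts [11, 20, 22, 74, 111, 141, 143, 148, 154]

All cut coordinates (distinct, sorted): [10, 11, 20, 22, 35, 43, 53, 58, 73, 74, 84, 89, 94, 103, 109, 111, 128, 140, 141, 143, 148, 154, 169]

Fragments:
  [0,10): 10 bp
  [10,11): 1 bp
  [11,20): 9 bp
  [20,22): 2 bp
  [22,35): 13 bp
  [35,43): 8 bp
  [43,53): 10 bp
  [53,58): 5 bp
  [58,73): 15 bp
  [73,74): 1 bp
  [74,84): 10 bp
  [84,89): 5 bp
  [89,94): 5 bp
  [94,103): 9 bp
  [103,109): 6 bp
  [109,111): 2 bp
  [111,128): 17 bp
  [128,140): 12 bp
  [140,141): 1 bp
  [141,143): 2 bp
  [143,148): 5 bp
  [148,154): 6 bp
  [154,169): 15 bp
  [169,171): 2 bp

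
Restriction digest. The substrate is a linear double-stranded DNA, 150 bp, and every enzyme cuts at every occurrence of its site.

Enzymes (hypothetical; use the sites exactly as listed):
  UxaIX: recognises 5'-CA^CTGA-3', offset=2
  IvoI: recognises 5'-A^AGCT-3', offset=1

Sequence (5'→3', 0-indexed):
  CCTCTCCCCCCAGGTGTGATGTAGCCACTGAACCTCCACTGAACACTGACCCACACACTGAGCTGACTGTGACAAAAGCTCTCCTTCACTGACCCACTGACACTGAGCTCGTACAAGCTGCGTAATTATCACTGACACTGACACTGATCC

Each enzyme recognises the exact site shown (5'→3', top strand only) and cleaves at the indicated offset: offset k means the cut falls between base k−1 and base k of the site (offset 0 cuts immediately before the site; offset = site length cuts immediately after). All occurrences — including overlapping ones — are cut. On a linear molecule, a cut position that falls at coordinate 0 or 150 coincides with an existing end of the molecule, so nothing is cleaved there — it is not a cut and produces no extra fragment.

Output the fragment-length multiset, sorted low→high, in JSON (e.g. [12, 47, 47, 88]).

Site scan:
  UxaIX CACTGA/2: at [25, 36, 43, 55, 86, 94, 100, 129, 135, 141] ⇒ [27, 38, 45, 57, 88, 96, 102, 131, 137, 143]
  IvoI AAGCT/1: at [75, 114] ⇒ [76, 115]

Pooled cuts: [27, 38, 45, 57, 76, 88, 96, 102, 115, 131, 137, 143]

Fragment lengths:
  [0,27): 27 bp
  [27,38): 11 bp
  [38,45): 7 bp
  [45,57): 12 bp
  [57,76): 19 bp
  [76,88): 12 bp
  [88,96): 8 bp
  [96,102): 6 bp
  [102,115): 13 bp
  [115,131): 16 bp
  [131,137): 6 bp
  [137,143): 6 bp
  [143,150): 7 bp

[6,6,6,7,7,8,11,12,12,13,16,19,27]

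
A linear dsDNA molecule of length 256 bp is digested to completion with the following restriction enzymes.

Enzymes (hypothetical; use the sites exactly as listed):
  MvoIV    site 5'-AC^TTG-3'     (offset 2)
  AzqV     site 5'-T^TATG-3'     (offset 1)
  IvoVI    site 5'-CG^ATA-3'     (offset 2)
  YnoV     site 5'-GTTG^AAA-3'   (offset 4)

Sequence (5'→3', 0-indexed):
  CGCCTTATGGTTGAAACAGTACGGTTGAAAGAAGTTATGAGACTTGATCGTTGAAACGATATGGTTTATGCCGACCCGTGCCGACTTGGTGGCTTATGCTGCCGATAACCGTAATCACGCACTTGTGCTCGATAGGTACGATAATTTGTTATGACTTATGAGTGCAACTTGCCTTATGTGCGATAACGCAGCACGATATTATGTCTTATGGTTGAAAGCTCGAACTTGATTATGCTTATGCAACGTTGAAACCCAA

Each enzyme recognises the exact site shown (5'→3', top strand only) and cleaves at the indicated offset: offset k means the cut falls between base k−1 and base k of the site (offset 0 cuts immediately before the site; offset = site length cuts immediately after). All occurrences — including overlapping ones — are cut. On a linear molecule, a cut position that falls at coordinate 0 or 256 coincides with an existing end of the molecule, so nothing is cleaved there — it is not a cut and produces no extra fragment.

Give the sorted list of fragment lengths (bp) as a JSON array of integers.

[4,5,5,5,6,6,7,7,8,8,8,8,8,8,8,9,9,9,9,10,10,11,12,12,13,14,18,19]

Scan for sites:
  MvoIV ACTTG/2: at [41, 83, 120, 166, 223] ⇒ [43, 85, 122, 168, 225]
  AzqV TTATG/1: at [4, 34, 65, 93, 148, 155, 173, 198, 205, 229, 235] ⇒ [5, 35, 66, 94, 149, 156, 174, 199, 206, 230, 236]
  IvoVI CGATA/2: at [56, 102, 129, 138, 180, 193] ⇒ [58, 104, 131, 140, 182, 195]
  YnoV GTTGAAA/4: at [9, 23, 49, 210, 244] ⇒ [13, 27, 53, 214, 248]

Pooled cuts: [5, 13, 27, 35, 43, 53, 58, 66, 85, 94, 104, 122, 131, 140, 149, 156, 168, 174, 182, 195, 199, 206, 214, 225, 230, 236, 248]

Fragment lengths:
  [0,5): 5 bp
  [5,13): 8 bp
  [13,27): 14 bp
  [27,35): 8 bp
  [35,43): 8 bp
  [43,53): 10 bp
  [53,58): 5 bp
  [58,66): 8 bp
  [66,85): 19 bp
  [85,94): 9 bp
  [94,104): 10 bp
  [104,122): 18 bp
  [122,131): 9 bp
  [131,140): 9 bp
  [140,149): 9 bp
  [149,156): 7 bp
  [156,168): 12 bp
  [168,174): 6 bp
  [174,182): 8 bp
  [182,195): 13 bp
  [195,199): 4 bp
  [199,206): 7 bp
  [206,214): 8 bp
  [214,225): 11 bp
  [225,230): 5 bp
  [230,236): 6 bp
  [236,248): 12 bp
  [248,256): 8 bp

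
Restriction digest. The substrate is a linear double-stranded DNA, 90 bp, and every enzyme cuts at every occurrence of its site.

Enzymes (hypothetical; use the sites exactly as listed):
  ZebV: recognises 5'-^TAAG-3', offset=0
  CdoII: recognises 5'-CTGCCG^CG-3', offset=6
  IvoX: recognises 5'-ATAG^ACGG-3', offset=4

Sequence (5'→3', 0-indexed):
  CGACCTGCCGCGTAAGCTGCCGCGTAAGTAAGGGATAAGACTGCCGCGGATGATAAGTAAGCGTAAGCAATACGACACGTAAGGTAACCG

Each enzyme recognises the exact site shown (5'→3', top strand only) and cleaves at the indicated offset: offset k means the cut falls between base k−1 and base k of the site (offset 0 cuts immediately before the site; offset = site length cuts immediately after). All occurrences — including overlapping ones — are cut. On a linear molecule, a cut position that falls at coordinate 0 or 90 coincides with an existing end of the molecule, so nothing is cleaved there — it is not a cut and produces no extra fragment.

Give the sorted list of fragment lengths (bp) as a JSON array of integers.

[2,2,4,4,6,7,7,10,10,11,11,16]

Scan for sites:
  ZebV TAAG/0: at [12, 24, 28, 35, 53, 57, 63, 79] ⇒ [12, 24, 28, 35, 53, 57, 63, 79]
  CdoII CTGCCGCG/6: at [4, 16, 40] ⇒ [10, 22, 46]
  IvoX (ATAGACGG, off=4): no sites

All cut coordinates (distinct, sorted): [10, 12, 22, 24, 28, 35, 46, 53, 57, 63, 79]

Fragments:
  [0,10): 10 bp
  [10,12): 2 bp
  [12,22): 10 bp
  [22,24): 2 bp
  [24,28): 4 bp
  [28,35): 7 bp
  [35,46): 11 bp
  [46,53): 7 bp
  [53,57): 4 bp
  [57,63): 6 bp
  [63,79): 16 bp
  [79,90): 11 bp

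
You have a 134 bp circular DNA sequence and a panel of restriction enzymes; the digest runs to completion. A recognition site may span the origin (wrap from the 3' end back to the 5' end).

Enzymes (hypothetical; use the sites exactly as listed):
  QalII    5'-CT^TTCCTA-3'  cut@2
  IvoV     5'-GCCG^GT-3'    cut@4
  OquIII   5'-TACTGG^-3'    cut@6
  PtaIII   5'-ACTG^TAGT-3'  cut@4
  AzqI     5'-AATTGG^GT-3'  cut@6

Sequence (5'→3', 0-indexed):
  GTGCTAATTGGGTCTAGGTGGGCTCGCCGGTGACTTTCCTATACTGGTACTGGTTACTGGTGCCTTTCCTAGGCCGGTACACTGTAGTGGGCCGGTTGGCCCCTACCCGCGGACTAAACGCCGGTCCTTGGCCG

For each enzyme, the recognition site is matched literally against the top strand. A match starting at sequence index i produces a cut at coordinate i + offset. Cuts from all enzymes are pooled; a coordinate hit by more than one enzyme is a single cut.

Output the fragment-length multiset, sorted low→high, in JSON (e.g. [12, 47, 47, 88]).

Site scan:
  QalII CTTTCCTA/2: at [33, 63] ⇒ [35, 65]
  IvoV GCCGGT/4: at [25, 72, 90, 119, 130] ⇒ [0, 29, 76, 94, 123]
  OquIII TACTGG/6: at [41, 47, 54] ⇒ [47, 53, 60]
  PtaIII ACTGTAGT/4: at [80] ⇒ [84]
  AzqI AATTGGGT/6: at [5] ⇒ [11]

Pooled cuts: [0, 11, 29, 35, 47, 53, 60, 65, 76, 84, 94, 123]

Fragments:
  0→11: 11 bp
  11→29: 18 bp
  29→35: 6 bp
  35→47: 12 bp
  47→53: 6 bp
  53→60: 7 bp
  60→65: 5 bp
  65→76: 11 bp
  76→84: 8 bp
  84→94: 10 bp
  94→123: 29 bp
  123→0 (wrap): 134-123+0 = 11 bp

[5,6,6,7,8,10,11,11,11,12,18,29]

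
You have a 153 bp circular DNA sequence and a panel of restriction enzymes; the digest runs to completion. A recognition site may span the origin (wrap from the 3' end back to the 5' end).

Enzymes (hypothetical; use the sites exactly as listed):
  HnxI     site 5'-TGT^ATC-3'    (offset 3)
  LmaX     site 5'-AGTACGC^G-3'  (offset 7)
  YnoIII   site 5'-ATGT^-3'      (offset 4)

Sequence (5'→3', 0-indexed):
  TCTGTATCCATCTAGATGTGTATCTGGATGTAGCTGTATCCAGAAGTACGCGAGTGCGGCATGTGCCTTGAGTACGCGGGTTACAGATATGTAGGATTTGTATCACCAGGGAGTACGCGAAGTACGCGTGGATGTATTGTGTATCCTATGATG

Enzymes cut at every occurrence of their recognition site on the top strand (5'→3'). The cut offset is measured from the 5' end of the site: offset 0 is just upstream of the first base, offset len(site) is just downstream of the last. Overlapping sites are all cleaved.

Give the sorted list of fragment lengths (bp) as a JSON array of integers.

[2,4,6,7,8,9,9,10,12,13,13,14,14,15,17]

Scan for sites:
  HnxI TGTATC/3: at [2, 18, 34, 98, 139] ⇒ [5, 21, 37, 101, 142]
  LmaX AGTACGCG/7: at [44, 70, 111, 120] ⇒ [51, 77, 118, 127]
  YnoIII ATGT/4: at [15, 27, 60, 88, 131, 150] ⇒ [1, 19, 31, 64, 92, 135]

All cut coordinates (distinct, sorted): [1, 5, 19, 21, 31, 37, 51, 64, 77, 92, 101, 118, 127, 135, 142]

Fragment lengths:
  1→5: 4 bp
  5→19: 14 bp
  19→21: 2 bp
  21→31: 10 bp
  31→37: 6 bp
  37→51: 14 bp
  51→64: 13 bp
  64→77: 13 bp
  77→92: 15 bp
  92→101: 9 bp
  101→118: 17 bp
  118→127: 9 bp
  127→135: 8 bp
  135→142: 7 bp
  142→1 (wrap): 153-142+1 = 12 bp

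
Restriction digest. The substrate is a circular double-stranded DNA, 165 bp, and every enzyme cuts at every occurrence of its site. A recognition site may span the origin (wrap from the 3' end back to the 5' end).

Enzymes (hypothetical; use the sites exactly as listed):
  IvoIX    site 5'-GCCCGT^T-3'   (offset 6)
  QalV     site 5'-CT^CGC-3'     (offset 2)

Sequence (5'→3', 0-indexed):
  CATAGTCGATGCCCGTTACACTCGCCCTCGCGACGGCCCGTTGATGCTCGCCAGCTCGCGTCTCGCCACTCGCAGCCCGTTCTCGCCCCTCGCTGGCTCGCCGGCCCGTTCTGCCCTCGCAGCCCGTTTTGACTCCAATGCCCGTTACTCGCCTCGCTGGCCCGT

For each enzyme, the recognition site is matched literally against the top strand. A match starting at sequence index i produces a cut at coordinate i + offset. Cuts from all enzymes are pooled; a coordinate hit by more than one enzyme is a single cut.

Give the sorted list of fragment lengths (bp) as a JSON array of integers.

[3,4,5,6,6,7,7,7,7,8,8,8,10,10,11,13,18,27]

Site scan:
  IvoIX (GCCCGTT, off=6): starts [10, 35, 74, 103, 121, 139] → cuts [16, 41, 80, 109, 127, 145]
  QalV (CTCGC, off=2): starts [20, 26, 46, 54, 61, 68, 81, 88, 96, 115, 147, 152] → cuts [22, 28, 48, 56, 63, 70, 83, 90, 98, 117, 149, 154]

All cut coordinates (distinct, sorted): [16, 22, 28, 41, 48, 56, 63, 70, 80, 83, 90, 98, 109, 117, 127, 145, 149, 154]

Fragments:
  16→22: 6 bp
  22→28: 6 bp
  28→41: 13 bp
  41→48: 7 bp
  48→56: 8 bp
  56→63: 7 bp
  63→70: 7 bp
  70→80: 10 bp
  80→83: 3 bp
  83→90: 7 bp
  90→98: 8 bp
  98→109: 11 bp
  109→117: 8 bp
  117→127: 10 bp
  127→145: 18 bp
  145→149: 4 bp
  149→154: 5 bp
  154→16 (wrap): 165-154+16 = 27 bp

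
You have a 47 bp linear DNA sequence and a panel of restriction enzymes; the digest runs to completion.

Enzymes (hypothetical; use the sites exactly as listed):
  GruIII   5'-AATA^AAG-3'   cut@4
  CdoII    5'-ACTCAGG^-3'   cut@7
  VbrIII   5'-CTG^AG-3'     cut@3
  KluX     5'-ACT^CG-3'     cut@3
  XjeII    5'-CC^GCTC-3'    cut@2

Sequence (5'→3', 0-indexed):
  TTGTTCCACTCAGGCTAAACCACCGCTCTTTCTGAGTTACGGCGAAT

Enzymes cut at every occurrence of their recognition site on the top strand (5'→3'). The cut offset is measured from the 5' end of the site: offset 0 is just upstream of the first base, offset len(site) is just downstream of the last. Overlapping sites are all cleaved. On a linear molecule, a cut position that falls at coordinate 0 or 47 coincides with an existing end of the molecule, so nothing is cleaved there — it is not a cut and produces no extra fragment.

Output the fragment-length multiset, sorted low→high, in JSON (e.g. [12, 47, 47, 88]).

[10,10,13,14]

Site scan:
  GruIII (AATAAAG, off=4): no sites
  CdoII (ACTCAGG, off=7): starts [7] → cuts [14]
  VbrIII (CTGAG, off=3): starts [31] → cuts [34]
  KluX (ACTCG, off=3): no sites
  XjeII (CCGCTC, off=2): starts [22] → cuts [24]

Pooled cuts: [14, 24, 34]

Fragments:
  [0,14): 14 bp
  [14,24): 10 bp
  [24,34): 10 bp
  [34,47): 13 bp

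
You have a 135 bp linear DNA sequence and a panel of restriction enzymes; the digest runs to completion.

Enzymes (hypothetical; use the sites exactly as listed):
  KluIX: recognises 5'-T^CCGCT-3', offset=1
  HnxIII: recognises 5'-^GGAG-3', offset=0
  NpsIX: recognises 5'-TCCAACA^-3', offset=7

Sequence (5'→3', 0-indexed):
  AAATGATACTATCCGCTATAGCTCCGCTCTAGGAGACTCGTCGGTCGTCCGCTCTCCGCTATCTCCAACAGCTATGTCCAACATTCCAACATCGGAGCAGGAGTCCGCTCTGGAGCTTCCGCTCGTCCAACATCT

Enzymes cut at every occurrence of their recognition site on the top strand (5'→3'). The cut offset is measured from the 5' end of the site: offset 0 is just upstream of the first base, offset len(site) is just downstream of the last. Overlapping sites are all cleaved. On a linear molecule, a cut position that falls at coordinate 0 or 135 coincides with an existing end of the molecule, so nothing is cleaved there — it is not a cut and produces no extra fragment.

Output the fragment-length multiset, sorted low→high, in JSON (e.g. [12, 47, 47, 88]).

[2,3,5,6,7,7,7,8,8,11,12,13,14,15,17]

Site scan:
  KluIX TCCGCT/1: at [11, 22, 47, 54, 103, 117] ⇒ [12, 23, 48, 55, 104, 118]
  HnxIII GGAG/0: at [31, 93, 99, 111] ⇒ [31, 93, 99, 111]
  NpsIX TCCAACA/7: at [63, 76, 84, 125] ⇒ [70, 83, 91, 132]

Pooled cuts: [12, 23, 31, 48, 55, 70, 83, 91, 93, 99, 104, 111, 118, 132]

Fragment lengths:
  [0,12): 12 bp
  [12,23): 11 bp
  [23,31): 8 bp
  [31,48): 17 bp
  [48,55): 7 bp
  [55,70): 15 bp
  [70,83): 13 bp
  [83,91): 8 bp
  [91,93): 2 bp
  [93,99): 6 bp
  [99,104): 5 bp
  [104,111): 7 bp
  [111,118): 7 bp
  [118,132): 14 bp
  [132,135): 3 bp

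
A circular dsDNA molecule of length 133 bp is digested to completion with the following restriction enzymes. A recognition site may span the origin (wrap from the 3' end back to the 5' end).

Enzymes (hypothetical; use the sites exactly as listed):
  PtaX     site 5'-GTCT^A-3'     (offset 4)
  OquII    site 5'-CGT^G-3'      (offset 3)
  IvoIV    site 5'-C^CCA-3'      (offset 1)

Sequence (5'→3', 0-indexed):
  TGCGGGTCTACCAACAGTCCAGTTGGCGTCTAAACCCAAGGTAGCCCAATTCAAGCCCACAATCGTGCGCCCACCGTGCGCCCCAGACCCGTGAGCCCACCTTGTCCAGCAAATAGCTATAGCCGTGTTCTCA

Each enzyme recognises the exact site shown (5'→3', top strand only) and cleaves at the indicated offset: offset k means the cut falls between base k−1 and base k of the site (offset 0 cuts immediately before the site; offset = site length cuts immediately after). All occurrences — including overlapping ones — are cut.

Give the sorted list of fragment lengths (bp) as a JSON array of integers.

Per-enzyme occurrences:
  PtaX GTCTA/4: at [5, 27] ⇒ [9, 31]
  OquII CGTG/3: at [63, 74, 89, 123] ⇒ [66, 77, 92, 126]
  IvoIV CCCA/1: at [34, 44, 55, 69, 81, 95] ⇒ [35, 45, 56, 70, 82, 96]

Pooled cuts: [9, 31, 35, 45, 56, 66, 70, 77, 82, 92, 96, 126]

Fragments:
  9→31: 22 bp
  31→35: 4 bp
  35→45: 10 bp
  45→56: 11 bp
  56→66: 10 bp
  66→70: 4 bp
  70→77: 7 bp
  77→82: 5 bp
  82→92: 10 bp
  92→96: 4 bp
  96→126: 30 bp
  126→9 (wrap): 133-126+9 = 16 bp

[4,4,4,5,7,10,10,10,11,16,22,30]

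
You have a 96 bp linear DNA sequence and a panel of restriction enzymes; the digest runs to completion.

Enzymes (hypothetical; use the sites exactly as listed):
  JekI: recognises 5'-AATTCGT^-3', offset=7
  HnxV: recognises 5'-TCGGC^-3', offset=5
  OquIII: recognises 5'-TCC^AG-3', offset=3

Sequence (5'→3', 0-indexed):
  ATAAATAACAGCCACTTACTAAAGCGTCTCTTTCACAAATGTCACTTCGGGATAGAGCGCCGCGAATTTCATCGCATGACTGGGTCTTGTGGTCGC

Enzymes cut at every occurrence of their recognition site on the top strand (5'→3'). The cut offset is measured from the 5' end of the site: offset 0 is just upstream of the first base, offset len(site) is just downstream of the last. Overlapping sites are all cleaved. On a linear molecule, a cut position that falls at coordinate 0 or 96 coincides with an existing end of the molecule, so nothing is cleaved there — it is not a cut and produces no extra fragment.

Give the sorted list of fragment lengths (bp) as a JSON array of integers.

[96]

Scan for sites:
  JekI (AATTCGT, off=7): no sites
  HnxV (TCGGC, off=5): no sites
  OquIII (TCCAG, off=3): no sites

Pooled cuts: ∅

Fragments:
  no cuts → one linear fragment of 96 bp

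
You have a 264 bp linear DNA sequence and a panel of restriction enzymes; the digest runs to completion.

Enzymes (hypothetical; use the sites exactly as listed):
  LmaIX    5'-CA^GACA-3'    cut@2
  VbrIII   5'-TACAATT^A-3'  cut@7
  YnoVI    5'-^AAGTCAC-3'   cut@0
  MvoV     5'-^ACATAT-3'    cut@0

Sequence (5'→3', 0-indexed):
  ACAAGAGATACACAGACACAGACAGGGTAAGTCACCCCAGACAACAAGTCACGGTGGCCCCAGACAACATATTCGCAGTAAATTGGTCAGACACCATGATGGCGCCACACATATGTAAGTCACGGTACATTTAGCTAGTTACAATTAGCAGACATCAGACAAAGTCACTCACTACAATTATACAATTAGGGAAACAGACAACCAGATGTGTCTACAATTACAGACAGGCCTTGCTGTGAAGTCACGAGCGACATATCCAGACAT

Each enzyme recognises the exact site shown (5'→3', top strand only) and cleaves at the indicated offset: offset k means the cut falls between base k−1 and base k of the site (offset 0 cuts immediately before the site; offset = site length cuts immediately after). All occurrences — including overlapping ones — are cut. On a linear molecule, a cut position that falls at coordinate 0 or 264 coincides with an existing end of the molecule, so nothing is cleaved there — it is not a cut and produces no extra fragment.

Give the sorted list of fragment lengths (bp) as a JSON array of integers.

[3,4,4,4,5,6,6,7,8,8,8,9,9,11,12,14,16,17,18,19,23,23,30]

Per-enzyme occurrences:
  LmaIX CAGACA/2: at [12, 18, 37, 60, 87, 148, 155, 194, 220, 257] ⇒ [14, 20, 39, 62, 89, 150, 157, 196, 222, 259]
  VbrIII TACAATTA/7: at [139, 172, 180, 212] ⇒ [146, 179, 187, 219]
  YnoVI AAGTCAC/0: at [28, 45, 116, 161, 238] ⇒ [28, 45, 116, 161, 238]
  MvoV ACATAT/0: at [66, 108, 250] ⇒ [66, 108, 250]

Pooled cuts: [14, 20, 28, 39, 45, 62, 66, 89, 108, 116, 146, 150, 157, 161, 179, 187, 196, 219, 222, 238, 250, 259]

Fragments:
  [0,14): 14 bp
  [14,20): 6 bp
  [20,28): 8 bp
  [28,39): 11 bp
  [39,45): 6 bp
  [45,62): 17 bp
  [62,66): 4 bp
  [66,89): 23 bp
  [89,108): 19 bp
  [108,116): 8 bp
  [116,146): 30 bp
  [146,150): 4 bp
  [150,157): 7 bp
  [157,161): 4 bp
  [161,179): 18 bp
  [179,187): 8 bp
  [187,196): 9 bp
  [196,219): 23 bp
  [219,222): 3 bp
  [222,238): 16 bp
  [238,250): 12 bp
  [250,259): 9 bp
  [259,264): 5 bp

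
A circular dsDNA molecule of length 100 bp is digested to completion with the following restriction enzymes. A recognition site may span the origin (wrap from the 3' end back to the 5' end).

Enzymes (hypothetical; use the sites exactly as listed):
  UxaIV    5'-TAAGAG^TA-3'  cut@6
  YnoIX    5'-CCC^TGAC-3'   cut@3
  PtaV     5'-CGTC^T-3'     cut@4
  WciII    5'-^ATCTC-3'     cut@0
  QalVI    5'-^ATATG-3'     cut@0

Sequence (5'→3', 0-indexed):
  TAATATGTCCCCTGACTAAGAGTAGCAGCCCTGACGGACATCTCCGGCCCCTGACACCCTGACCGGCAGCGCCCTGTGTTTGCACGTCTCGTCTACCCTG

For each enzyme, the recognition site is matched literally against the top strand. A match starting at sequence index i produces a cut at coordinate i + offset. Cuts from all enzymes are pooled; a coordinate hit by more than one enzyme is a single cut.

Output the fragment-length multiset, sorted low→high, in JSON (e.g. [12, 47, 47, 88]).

[5,8,8,9,9,10,10,12,29]

Per-enzyme occurrences:
  UxaIV (TAAGAGTA, off=6): starts [16] → cuts [22]
  YnoIX (CCCTGAC, off=3): starts [9, 28, 48, 56] → cuts [12, 31, 51, 59]
  PtaV (CGTCT, off=4): starts [84, 89] → cuts [88, 93]
  WciII (ATCTC, off=0): starts [39] → cuts [39]
  QalVI (ATATG, off=0): starts [2] → cuts [2]

Pooled cuts: [2, 12, 22, 31, 39, 51, 59, 88, 93]

Fragment lengths:
  2→12: 10 bp
  12→22: 10 bp
  22→31: 9 bp
  31→39: 8 bp
  39→51: 12 bp
  51→59: 8 bp
  59→88: 29 bp
  88→93: 5 bp
  93→2 (wrap): 100-93+2 = 9 bp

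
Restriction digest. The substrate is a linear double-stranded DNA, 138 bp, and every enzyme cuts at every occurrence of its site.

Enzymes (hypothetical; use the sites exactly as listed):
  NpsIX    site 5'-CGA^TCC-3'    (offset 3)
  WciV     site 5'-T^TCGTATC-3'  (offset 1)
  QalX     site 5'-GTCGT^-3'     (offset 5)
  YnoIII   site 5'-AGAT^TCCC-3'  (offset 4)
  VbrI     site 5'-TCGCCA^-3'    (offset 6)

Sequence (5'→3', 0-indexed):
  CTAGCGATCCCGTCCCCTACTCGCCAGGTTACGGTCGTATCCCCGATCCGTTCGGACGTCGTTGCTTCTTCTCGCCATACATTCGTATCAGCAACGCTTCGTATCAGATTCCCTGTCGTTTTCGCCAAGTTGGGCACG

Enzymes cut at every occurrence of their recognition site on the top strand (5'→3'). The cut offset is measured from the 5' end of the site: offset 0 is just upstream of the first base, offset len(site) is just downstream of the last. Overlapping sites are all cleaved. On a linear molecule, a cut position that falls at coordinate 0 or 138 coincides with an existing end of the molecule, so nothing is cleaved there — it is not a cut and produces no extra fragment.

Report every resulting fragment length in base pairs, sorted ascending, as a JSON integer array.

Per-enzyme occurrences:
  NpsIX (CGATCC, off=3): starts [4, 43] → cuts [7, 46]
  WciV (TTCGTATC, off=1): starts [81, 97] → cuts [82, 98]
  QalX (GTCGT, off=5): starts [33, 57, 114] → cuts [38, 62, 119]
  YnoIII (AGATTCCC, off=4): starts [105] → cuts [109]
  VbrI (TCGCCA, off=6): starts [20, 71, 121] → cuts [26, 77, 127]

Pooled cuts: [7, 26, 38, 46, 62, 77, 82, 98, 109, 119, 127]

Fragments:
  [0,7): 7 bp
  [7,26): 19 bp
  [26,38): 12 bp
  [38,46): 8 bp
  [46,62): 16 bp
  [62,77): 15 bp
  [77,82): 5 bp
  [82,98): 16 bp
  [98,109): 11 bp
  [109,119): 10 bp
  [119,127): 8 bp
  [127,138): 11 bp

[5,7,8,8,10,11,11,12,15,16,16,19]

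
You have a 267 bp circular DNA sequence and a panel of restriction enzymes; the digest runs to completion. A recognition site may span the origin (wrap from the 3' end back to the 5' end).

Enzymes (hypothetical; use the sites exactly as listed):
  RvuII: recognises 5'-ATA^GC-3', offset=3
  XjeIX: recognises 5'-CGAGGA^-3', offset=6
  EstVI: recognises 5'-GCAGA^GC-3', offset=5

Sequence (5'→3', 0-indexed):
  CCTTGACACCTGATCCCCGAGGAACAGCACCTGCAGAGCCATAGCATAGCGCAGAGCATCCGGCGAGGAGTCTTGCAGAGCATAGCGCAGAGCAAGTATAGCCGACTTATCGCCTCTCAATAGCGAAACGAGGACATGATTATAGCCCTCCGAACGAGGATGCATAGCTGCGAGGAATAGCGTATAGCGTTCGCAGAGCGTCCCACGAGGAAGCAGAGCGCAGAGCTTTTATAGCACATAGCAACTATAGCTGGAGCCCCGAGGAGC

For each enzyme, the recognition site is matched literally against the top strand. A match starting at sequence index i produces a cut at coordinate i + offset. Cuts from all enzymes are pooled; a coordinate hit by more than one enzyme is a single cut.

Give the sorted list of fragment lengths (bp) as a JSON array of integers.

Scan for sites:
  RvuII ATAGC/3: at [40, 45, 81, 97, 119, 141, 163, 176, 183, 230, 237, 246] ⇒ [43, 48, 84, 100, 122, 144, 166, 179, 186, 233, 240, 249]
  XjeIX CGAGGA/6: at [17, 63, 128, 154, 170, 205, 259] ⇒ [23, 69, 134, 160, 176, 211, 265]
  EstVI GCAGAGC/5: at [32, 50, 74, 86, 192, 212, 219] ⇒ [37, 55, 79, 91, 197, 217, 224]

Pooled cuts: [23, 37, 43, 48, 55, 69, 79, 84, 91, 100, 122, 134, 144, 160, 166, 176, 179, 186, 197, 211, 217, 224, 233, 240, 249, 265]

Fragment lengths:
  23→37: 14 bp
  37→43: 6 bp
  43→48: 5 bp
  48→55: 7 bp
  55→69: 14 bp
  69→79: 10 bp
  79→84: 5 bp
  84→91: 7 bp
  91→100: 9 bp
  100→122: 22 bp
  122→134: 12 bp
  134→144: 10 bp
  144→160: 16 bp
  160→166: 6 bp
  166→176: 10 bp
  176→179: 3 bp
  179→186: 7 bp
  186→197: 11 bp
  197→211: 14 bp
  211→217: 6 bp
  217→224: 7 bp
  224→233: 9 bp
  233→240: 7 bp
  240→249: 9 bp
  249→265: 16 bp
  265→23 (wrap): 267-265+23 = 25 bp

[3,5,5,6,6,6,7,7,7,7,7,9,9,9,10,10,10,11,12,14,14,14,16,16,22,25]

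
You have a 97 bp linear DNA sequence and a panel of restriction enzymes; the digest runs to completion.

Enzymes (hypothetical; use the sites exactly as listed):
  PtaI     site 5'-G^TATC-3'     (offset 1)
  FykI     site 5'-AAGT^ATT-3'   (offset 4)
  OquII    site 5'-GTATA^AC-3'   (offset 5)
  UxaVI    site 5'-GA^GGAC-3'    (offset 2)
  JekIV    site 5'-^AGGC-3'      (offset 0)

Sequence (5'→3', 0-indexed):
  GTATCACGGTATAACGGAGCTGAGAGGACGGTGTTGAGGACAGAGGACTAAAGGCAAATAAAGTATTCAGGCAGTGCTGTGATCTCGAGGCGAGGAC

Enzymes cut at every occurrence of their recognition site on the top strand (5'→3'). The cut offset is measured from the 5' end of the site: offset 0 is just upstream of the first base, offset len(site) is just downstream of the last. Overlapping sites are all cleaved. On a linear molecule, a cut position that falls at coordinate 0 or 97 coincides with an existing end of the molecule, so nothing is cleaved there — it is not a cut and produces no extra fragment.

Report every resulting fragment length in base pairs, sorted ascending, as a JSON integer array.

Scan for sites:
  PtaI GTATC/1: at [0] ⇒ [1]
  FykI AAGTATT/4: at [60] ⇒ [64]
  OquII GTATAAC/5: at [8] ⇒ [13]
  UxaVI GAGGAC/2: at [23, 35, 42, 91] ⇒ [25, 37, 44, 93]
  JekIV AGGC/0: at [51, 68, 87] ⇒ [51, 68, 87]

All cut coordinates (distinct, sorted): [1, 13, 25, 37, 44, 51, 64, 68, 87, 93]

Fragments:
  [0,1): 1 bp
  [1,13): 12 bp
  [13,25): 12 bp
  [25,37): 12 bp
  [37,44): 7 bp
  [44,51): 7 bp
  [51,64): 13 bp
  [64,68): 4 bp
  [68,87): 19 bp
  [87,93): 6 bp
  [93,97): 4 bp

[1,4,4,6,7,7,12,12,12,13,19]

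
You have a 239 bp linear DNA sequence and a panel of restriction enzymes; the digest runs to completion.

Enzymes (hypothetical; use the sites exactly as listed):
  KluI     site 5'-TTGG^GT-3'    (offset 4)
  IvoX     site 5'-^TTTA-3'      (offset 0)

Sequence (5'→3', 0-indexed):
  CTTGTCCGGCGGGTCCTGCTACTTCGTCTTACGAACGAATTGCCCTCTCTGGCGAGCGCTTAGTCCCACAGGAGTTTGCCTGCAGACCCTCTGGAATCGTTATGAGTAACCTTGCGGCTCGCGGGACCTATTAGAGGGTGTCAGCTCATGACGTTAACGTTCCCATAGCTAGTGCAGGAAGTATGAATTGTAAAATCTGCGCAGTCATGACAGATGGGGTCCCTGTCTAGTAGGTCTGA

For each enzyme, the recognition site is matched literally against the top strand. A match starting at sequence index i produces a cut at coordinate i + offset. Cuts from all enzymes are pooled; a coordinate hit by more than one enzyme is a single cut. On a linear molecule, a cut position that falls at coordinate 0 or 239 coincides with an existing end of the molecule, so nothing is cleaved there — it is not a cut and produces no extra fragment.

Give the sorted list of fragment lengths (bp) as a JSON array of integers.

[239]

Per-enzyme occurrences:
  KluI (TTGGGT, off=4): no sites
  IvoX (TTTA, off=0): no sites

Pooled cuts: ∅

Fragments:
  no cuts → one linear fragment of 239 bp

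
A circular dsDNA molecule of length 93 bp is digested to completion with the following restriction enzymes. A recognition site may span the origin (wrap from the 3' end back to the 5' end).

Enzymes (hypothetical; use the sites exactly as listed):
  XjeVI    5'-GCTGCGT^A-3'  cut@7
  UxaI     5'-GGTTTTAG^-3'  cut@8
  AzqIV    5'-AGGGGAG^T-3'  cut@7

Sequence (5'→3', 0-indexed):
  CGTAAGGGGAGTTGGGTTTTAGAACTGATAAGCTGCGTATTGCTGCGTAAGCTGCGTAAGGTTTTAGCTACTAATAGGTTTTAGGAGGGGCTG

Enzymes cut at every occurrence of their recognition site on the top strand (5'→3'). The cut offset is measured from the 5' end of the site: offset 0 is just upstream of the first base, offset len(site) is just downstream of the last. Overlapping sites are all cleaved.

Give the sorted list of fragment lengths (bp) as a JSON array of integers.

[8,9,10,10,11,12,16,17]

Scan for sites:
  XjeVI GCTGCGTA/7: at [31, 41, 50, 89] ⇒ [3, 38, 48, 57]
  UxaI GGTTTTAG/8: at [14, 59, 76] ⇒ [22, 67, 84]
  AzqIV AGGGGAGT/7: at [4] ⇒ [11]

Pooled cuts: [3, 11, 22, 38, 48, 57, 67, 84]

Fragment lengths:
  3→11: 8 bp
  11→22: 11 bp
  22→38: 16 bp
  38→48: 10 bp
  48→57: 9 bp
  57→67: 10 bp
  67→84: 17 bp
  84→3 (wrap): 93-84+3 = 12 bp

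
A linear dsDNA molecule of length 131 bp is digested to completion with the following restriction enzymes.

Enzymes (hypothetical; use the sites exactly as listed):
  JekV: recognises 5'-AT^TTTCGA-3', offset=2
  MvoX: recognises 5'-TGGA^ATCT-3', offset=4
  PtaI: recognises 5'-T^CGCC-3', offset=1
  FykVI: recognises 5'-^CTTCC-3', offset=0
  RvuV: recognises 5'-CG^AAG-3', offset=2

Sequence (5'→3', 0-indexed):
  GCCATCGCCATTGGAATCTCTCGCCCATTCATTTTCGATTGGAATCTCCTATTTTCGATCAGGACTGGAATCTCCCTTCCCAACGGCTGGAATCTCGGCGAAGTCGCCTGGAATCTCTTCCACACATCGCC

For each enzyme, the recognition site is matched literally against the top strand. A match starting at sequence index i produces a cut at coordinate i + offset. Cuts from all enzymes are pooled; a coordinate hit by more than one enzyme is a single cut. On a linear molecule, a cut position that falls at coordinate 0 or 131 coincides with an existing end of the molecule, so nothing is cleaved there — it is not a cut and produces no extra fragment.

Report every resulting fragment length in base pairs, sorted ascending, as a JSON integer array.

Site scan:
  JekV (ATTTTCGA, off=2): starts [30, 50] → cuts [32, 52]
  MvoX (TGGAATCT, off=4): starts [11, 39, 65, 87, 108] → cuts [15, 43, 69, 91, 112]
  PtaI (TCGCC, off=1): starts [4, 20, 103, 126] → cuts [5, 21, 104, 127]
  FykVI (CTTCC, off=0): starts [75, 116] → cuts [75, 116]
  RvuV (CGAAG, off=2): starts [98] → cuts [100]

Pooled cuts: [5, 15, 21, 32, 43, 52, 69, 75, 91, 100, 104, 112, 116, 127]

Fragment lengths:
  [0,5): 5 bp
  [5,15): 10 bp
  [15,21): 6 bp
  [21,32): 11 bp
  [32,43): 11 bp
  [43,52): 9 bp
  [52,69): 17 bp
  [69,75): 6 bp
  [75,91): 16 bp
  [91,100): 9 bp
  [100,104): 4 bp
  [104,112): 8 bp
  [112,116): 4 bp
  [116,127): 11 bp
  [127,131): 4 bp

[4,4,4,5,6,6,8,9,9,10,11,11,11,16,17]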